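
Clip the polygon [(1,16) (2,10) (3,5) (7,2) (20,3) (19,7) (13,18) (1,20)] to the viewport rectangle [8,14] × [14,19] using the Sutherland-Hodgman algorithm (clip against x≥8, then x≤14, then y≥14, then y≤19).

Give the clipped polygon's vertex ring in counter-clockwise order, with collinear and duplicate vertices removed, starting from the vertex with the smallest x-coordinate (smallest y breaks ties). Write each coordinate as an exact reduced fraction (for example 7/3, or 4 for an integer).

1. After x ≥ 8: [(8,27/13) (20,3) (19,7) (13,18) (8,113/6)]
2. After x ≤ 14: [(8,27/13) (14,33/13) (14,97/6) (13,18) (8,113/6)]
3. After y ≥ 14: [(8,14) (14,14) (14,97/6) (13,18) (8,113/6)]
4. After y ≤ 19: [(8,14) (14,14) (14,97/6) (13,18) (8,113/6)]
5. Canonical ring: [(8,14) (14,14) (14,97/6) (13,18) (8,113/6)]

Clipped polygon: [(8,14) (14,14) (14,97/6) (13,18) (8,113/6)]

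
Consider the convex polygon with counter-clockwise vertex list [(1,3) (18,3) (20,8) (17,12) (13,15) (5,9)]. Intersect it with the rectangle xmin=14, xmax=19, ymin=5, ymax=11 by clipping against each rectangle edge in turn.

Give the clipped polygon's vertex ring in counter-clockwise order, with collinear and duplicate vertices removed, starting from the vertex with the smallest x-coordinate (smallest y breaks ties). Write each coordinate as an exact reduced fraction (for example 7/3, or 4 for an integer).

1. After x ≥ 14: [(14,3) (18,3) (20,8) (17,12) (14,57/4)]
2. After x ≤ 19: [(14,3) (18,3) (19,11/2) (19,28/3) (17,12) (14,57/4)]
3. After y ≥ 5: [(14,5) (94/5,5) (19,11/2) (19,28/3) (17,12) (14,57/4)]
4. After y ≤ 11: [(14,11) (14,5) (94/5,5) (19,11/2) (19,28/3) (71/4,11)]
5. Canonical ring: [(14,5) (94/5,5) (19,11/2) (19,28/3) (71/4,11) (14,11)]

Clipped polygon: [(14,5) (94/5,5) (19,11/2) (19,28/3) (71/4,11) (14,11)]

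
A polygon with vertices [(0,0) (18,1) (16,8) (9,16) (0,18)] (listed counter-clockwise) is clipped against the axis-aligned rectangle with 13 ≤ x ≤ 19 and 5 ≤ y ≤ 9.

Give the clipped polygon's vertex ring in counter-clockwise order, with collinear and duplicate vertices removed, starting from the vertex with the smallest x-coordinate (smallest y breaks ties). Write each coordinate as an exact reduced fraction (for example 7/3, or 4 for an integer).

Clipped polygon: [(13,5) (118/7,5) (16,8) (121/8,9) (13,9)]

1. After x ≥ 13: [(13,13/18) (18,1) (16,8) (13,80/7)]
2. After x ≤ 19: [(13,13/18) (18,1) (16,8) (13,80/7)]
3. After y ≥ 5: [(13,5) (118/7,5) (16,8) (13,80/7)]
4. After y ≤ 9: [(13,9) (13,5) (118/7,5) (16,8) (121/8,9)]
5. Canonical ring: [(13,5) (118/7,5) (16,8) (121/8,9) (13,9)]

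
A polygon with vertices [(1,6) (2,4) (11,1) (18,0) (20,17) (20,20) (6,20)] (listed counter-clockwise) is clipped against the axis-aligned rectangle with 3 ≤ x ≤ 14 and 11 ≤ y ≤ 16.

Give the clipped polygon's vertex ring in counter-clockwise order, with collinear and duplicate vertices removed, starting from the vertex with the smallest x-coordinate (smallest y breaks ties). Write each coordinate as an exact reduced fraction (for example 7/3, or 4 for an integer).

Clipped polygon: [(3,11) (14,11) (14,16) (32/7,16) (3,58/5)]

1. After x ≥ 3: [(3,58/5) (3,11/3) (11,1) (18,0) (20,17) (20,20) (6,20)]
2. After x ≤ 14: [(3,58/5) (3,11/3) (11,1) (14,4/7) (14,20) (6,20)]
3. After y ≥ 11: [(3,58/5) (3,11) (14,11) (14,20) (6,20)]
4. After y ≤ 16: [(32/7,16) (3,58/5) (3,11) (14,11) (14,16)]
5. Canonical ring: [(3,11) (14,11) (14,16) (32/7,16) (3,58/5)]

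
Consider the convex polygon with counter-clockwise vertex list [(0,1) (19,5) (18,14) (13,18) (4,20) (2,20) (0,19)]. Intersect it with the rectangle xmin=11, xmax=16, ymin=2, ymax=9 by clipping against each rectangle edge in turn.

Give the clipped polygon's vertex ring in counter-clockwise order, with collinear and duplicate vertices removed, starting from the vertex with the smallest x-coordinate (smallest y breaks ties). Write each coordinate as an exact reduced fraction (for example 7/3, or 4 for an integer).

1. After x ≥ 11: [(11,63/19) (19,5) (18,14) (13,18) (11,166/9)]
2. After x ≤ 16: [(11,63/19) (16,83/19) (16,78/5) (13,18) (11,166/9)]
3. After y ≥ 2: [(11,63/19) (16,83/19) (16,78/5) (13,18) (11,166/9)]
4. After y ≤ 9: [(11,9) (11,63/19) (16,83/19) (16,9)]
5. Canonical ring: [(11,63/19) (16,83/19) (16,9) (11,9)]

Clipped polygon: [(11,63/19) (16,83/19) (16,9) (11,9)]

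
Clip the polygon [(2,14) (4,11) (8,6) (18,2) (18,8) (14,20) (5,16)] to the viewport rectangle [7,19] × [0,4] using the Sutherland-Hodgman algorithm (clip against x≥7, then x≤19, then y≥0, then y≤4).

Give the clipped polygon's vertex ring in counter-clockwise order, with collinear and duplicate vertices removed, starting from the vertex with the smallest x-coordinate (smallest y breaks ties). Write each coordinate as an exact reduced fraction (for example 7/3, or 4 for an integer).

Clipped polygon: [(13,4) (18,2) (18,4)]

1. After x ≥ 7: [(7,29/4) (8,6) (18,2) (18,8) (14,20) (7,152/9)]
2. After x ≤ 19: [(7,29/4) (8,6) (18,2) (18,8) (14,20) (7,152/9)]
3. After y ≥ 0: [(7,29/4) (8,6) (18,2) (18,8) (14,20) (7,152/9)]
4. After y ≤ 4: [(13,4) (18,2) (18,4)]
5. Canonical ring: [(13,4) (18,2) (18,4)]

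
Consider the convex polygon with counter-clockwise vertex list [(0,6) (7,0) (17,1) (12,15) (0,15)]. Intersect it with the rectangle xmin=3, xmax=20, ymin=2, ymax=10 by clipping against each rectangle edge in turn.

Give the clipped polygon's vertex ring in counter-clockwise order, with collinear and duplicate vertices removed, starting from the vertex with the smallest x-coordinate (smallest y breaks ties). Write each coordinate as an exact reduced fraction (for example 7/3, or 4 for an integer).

Clipped polygon: [(3,24/7) (14/3,2) (233/14,2) (193/14,10) (3,10)]

1. After x ≥ 3: [(3,24/7) (7,0) (17,1) (12,15) (3,15)]
2. After x ≤ 20: [(3,24/7) (7,0) (17,1) (12,15) (3,15)]
3. After y ≥ 2: [(3,24/7) (14/3,2) (233/14,2) (12,15) (3,15)]
4. After y ≤ 10: [(3,10) (3,24/7) (14/3,2) (233/14,2) (193/14,10)]
5. Canonical ring: [(3,24/7) (14/3,2) (233/14,2) (193/14,10) (3,10)]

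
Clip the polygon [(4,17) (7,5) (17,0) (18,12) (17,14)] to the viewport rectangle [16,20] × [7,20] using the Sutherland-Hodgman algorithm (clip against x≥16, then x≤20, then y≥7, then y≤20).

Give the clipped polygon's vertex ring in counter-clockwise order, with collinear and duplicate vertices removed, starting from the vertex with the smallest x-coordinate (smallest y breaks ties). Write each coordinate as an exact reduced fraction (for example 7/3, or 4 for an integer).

Clipped polygon: [(16,7) (211/12,7) (18,12) (17,14) (16,185/13)]

1. After x ≥ 16: [(16,185/13) (16,1/2) (17,0) (18,12) (17,14)]
2. After x ≤ 20: [(16,185/13) (16,1/2) (17,0) (18,12) (17,14)]
3. After y ≥ 7: [(16,185/13) (16,7) (211/12,7) (18,12) (17,14)]
4. After y ≤ 20: [(16,185/13) (16,7) (211/12,7) (18,12) (17,14)]
5. Canonical ring: [(16,7) (211/12,7) (18,12) (17,14) (16,185/13)]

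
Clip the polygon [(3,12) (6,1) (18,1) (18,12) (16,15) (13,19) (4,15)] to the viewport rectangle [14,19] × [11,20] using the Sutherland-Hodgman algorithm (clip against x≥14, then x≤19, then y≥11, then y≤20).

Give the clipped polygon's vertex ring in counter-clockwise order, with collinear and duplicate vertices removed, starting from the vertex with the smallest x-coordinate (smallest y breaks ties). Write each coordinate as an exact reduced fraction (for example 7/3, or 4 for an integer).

1. After x ≥ 14: [(14,1) (18,1) (18,12) (16,15) (14,53/3)]
2. After x ≤ 19: [(14,1) (18,1) (18,12) (16,15) (14,53/3)]
3. After y ≥ 11: [(14,11) (18,11) (18,12) (16,15) (14,53/3)]
4. After y ≤ 20: [(14,11) (18,11) (18,12) (16,15) (14,53/3)]
5. Canonical ring: [(14,11) (18,11) (18,12) (16,15) (14,53/3)]

Clipped polygon: [(14,11) (18,11) (18,12) (16,15) (14,53/3)]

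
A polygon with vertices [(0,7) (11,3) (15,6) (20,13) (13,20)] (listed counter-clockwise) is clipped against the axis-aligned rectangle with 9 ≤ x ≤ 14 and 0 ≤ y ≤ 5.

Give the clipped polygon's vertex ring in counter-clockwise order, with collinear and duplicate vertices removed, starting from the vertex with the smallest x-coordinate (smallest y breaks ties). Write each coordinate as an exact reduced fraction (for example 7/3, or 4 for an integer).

1. After x ≥ 9: [(9,16) (9,41/11) (11,3) (15,6) (20,13) (13,20)]
2. After x ≤ 14: [(9,16) (9,41/11) (11,3) (14,21/4) (14,19) (13,20)]
3. After y ≥ 0: [(9,16) (9,41/11) (11,3) (14,21/4) (14,19) (13,20)]
4. After y ≤ 5: [(9,5) (9,41/11) (11,3) (41/3,5)]
5. Canonical ring: [(9,41/11) (11,3) (41/3,5) (9,5)]

Clipped polygon: [(9,41/11) (11,3) (41/3,5) (9,5)]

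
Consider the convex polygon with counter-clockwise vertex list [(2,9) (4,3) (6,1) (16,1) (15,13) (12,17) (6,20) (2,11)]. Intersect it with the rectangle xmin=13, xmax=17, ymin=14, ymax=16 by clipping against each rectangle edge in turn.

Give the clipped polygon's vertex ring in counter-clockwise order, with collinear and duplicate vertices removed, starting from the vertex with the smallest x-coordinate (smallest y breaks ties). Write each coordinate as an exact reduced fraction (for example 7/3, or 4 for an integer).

1. After x ≥ 13: [(13,1) (16,1) (15,13) (13,47/3)]
2. After x ≤ 17: [(13,1) (16,1) (15,13) (13,47/3)]
3. After y ≥ 14: [(13,14) (57/4,14) (13,47/3)]
4. After y ≤ 16: [(13,14) (57/4,14) (13,47/3)]
5. Canonical ring: [(13,14) (57/4,14) (13,47/3)]

Clipped polygon: [(13,14) (57/4,14) (13,47/3)]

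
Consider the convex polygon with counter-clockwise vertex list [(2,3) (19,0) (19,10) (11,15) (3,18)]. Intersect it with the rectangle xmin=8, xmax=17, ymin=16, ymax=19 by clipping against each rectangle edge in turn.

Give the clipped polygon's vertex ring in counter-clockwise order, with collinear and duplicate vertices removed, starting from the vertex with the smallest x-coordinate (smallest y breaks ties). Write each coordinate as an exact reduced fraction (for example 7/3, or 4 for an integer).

Clipped polygon: [(8,16) (25/3,16) (8,129/8)]

1. After x ≥ 8: [(8,33/17) (19,0) (19,10) (11,15) (8,129/8)]
2. After x ≤ 17: [(8,33/17) (17,6/17) (17,45/4) (11,15) (8,129/8)]
3. After y ≥ 16: [(8,16) (25/3,16) (8,129/8)]
4. After y ≤ 19: [(8,16) (25/3,16) (8,129/8)]
5. Canonical ring: [(8,16) (25/3,16) (8,129/8)]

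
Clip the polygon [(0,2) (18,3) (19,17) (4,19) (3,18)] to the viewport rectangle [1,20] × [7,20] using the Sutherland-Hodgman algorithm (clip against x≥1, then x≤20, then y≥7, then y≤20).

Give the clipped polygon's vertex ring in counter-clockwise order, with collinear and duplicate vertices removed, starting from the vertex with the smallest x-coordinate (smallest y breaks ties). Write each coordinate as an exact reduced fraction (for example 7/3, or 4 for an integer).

1. After x ≥ 1: [(1,22/3) (1,37/18) (18,3) (19,17) (4,19) (3,18)]
2. After x ≤ 20: [(1,22/3) (1,37/18) (18,3) (19,17) (4,19) (3,18)]
3. After y ≥ 7: [(1,22/3) (1,7) (128/7,7) (19,17) (4,19) (3,18)]
4. After y ≤ 20: [(1,22/3) (1,7) (128/7,7) (19,17) (4,19) (3,18)]
5. Canonical ring: [(1,7) (128/7,7) (19,17) (4,19) (3,18) (1,22/3)]

Clipped polygon: [(1,7) (128/7,7) (19,17) (4,19) (3,18) (1,22/3)]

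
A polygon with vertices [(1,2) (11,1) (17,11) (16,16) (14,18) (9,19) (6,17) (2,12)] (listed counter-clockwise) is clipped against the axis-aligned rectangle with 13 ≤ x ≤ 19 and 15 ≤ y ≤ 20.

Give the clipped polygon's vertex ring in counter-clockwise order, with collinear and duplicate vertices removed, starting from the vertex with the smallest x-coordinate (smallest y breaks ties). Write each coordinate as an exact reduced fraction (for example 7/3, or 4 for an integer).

1. After x ≥ 13: [(13,13/3) (17,11) (16,16) (14,18) (13,91/5)]
2. After x ≤ 19: [(13,13/3) (17,11) (16,16) (14,18) (13,91/5)]
3. After y ≥ 15: [(13,15) (81/5,15) (16,16) (14,18) (13,91/5)]
4. After y ≤ 20: [(13,15) (81/5,15) (16,16) (14,18) (13,91/5)]
5. Canonical ring: [(13,15) (81/5,15) (16,16) (14,18) (13,91/5)]

Clipped polygon: [(13,15) (81/5,15) (16,16) (14,18) (13,91/5)]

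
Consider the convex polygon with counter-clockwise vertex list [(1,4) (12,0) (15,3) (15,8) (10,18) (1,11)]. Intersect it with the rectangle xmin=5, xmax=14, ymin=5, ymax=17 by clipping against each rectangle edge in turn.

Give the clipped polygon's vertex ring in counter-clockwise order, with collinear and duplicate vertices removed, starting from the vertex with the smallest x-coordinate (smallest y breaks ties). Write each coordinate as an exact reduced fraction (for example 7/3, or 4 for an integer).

1. After x ≥ 5: [(5,28/11) (12,0) (15,3) (15,8) (10,18) (5,127/9)]
2. After x ≤ 14: [(5,28/11) (12,0) (14,2) (14,10) (10,18) (5,127/9)]
3. After y ≥ 5: [(5,5) (14,5) (14,10) (10,18) (5,127/9)]
4. After y ≤ 17: [(5,5) (14,5) (14,10) (21/2,17) (61/7,17) (5,127/9)]
5. Canonical ring: [(5,5) (14,5) (14,10) (21/2,17) (61/7,17) (5,127/9)]

Clipped polygon: [(5,5) (14,5) (14,10) (21/2,17) (61/7,17) (5,127/9)]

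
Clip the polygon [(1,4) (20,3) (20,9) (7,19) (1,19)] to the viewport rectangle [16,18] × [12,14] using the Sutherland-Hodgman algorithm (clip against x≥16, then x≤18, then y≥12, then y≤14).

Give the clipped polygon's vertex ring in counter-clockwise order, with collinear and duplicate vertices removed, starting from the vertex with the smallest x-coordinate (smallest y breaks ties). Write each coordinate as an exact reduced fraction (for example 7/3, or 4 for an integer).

1. After x ≥ 16: [(16,61/19) (20,3) (20,9) (16,157/13)]
2. After x ≤ 18: [(16,61/19) (18,59/19) (18,137/13) (16,157/13)]
3. After y ≥ 12: [(16,12) (161/10,12) (16,157/13)]
4. After y ≤ 14: [(16,12) (161/10,12) (16,157/13)]
5. Canonical ring: [(16,12) (161/10,12) (16,157/13)]

Clipped polygon: [(16,12) (161/10,12) (16,157/13)]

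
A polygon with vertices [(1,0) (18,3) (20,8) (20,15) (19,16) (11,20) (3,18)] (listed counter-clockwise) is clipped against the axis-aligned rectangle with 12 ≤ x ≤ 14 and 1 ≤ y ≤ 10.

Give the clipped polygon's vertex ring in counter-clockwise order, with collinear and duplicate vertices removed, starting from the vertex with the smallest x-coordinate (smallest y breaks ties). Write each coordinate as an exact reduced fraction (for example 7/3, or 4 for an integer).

1. After x ≥ 12: [(12,33/17) (18,3) (20,8) (20,15) (19,16) (12,39/2)]
2. After x ≤ 14: [(12,33/17) (14,39/17) (14,37/2) (12,39/2)]
3. After y ≥ 1: [(12,33/17) (14,39/17) (14,37/2) (12,39/2)]
4. After y ≤ 10: [(12,10) (12,33/17) (14,39/17) (14,10)]
5. Canonical ring: [(12,33/17) (14,39/17) (14,10) (12,10)]

Clipped polygon: [(12,33/17) (14,39/17) (14,10) (12,10)]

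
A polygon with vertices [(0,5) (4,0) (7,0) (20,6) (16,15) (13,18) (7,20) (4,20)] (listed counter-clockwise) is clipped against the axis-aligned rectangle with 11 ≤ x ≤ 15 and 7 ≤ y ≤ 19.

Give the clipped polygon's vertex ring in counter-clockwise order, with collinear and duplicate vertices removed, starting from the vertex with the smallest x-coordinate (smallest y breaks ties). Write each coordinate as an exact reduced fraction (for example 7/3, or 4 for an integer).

Clipped polygon: [(11,7) (15,7) (15,16) (13,18) (11,56/3)]

1. After x ≥ 11: [(11,24/13) (20,6) (16,15) (13,18) (11,56/3)]
2. After x ≤ 15: [(11,24/13) (15,48/13) (15,16) (13,18) (11,56/3)]
3. After y ≥ 7: [(11,7) (15,7) (15,16) (13,18) (11,56/3)]
4. After y ≤ 19: [(11,7) (15,7) (15,16) (13,18) (11,56/3)]
5. Canonical ring: [(11,7) (15,7) (15,16) (13,18) (11,56/3)]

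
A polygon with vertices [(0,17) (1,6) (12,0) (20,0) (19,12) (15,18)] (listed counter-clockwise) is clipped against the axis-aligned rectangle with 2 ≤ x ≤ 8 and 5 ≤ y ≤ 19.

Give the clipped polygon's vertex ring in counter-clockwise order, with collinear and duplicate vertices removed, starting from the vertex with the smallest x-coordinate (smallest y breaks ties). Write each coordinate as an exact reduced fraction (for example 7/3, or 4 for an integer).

Clipped polygon: [(2,60/11) (17/6,5) (8,5) (8,263/15) (2,257/15)]

1. After x ≥ 2: [(2,257/15) (2,60/11) (12,0) (20,0) (19,12) (15,18)]
2. After x ≤ 8: [(8,263/15) (2,257/15) (2,60/11) (8,24/11)]
3. After y ≥ 5: [(8,5) (8,263/15) (2,257/15) (2,60/11) (17/6,5)]
4. After y ≤ 19: [(8,5) (8,263/15) (2,257/15) (2,60/11) (17/6,5)]
5. Canonical ring: [(2,60/11) (17/6,5) (8,5) (8,263/15) (2,257/15)]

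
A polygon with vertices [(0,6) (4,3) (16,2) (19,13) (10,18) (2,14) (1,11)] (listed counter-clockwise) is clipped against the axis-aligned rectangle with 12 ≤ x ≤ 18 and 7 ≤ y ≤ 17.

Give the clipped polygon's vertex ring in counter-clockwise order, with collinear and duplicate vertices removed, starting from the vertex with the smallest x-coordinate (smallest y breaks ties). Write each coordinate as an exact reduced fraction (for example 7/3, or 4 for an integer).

Clipped polygon: [(12,7) (191/11,7) (18,28/3) (18,122/9) (12,152/9)]

1. After x ≥ 12: [(12,7/3) (16,2) (19,13) (12,152/9)]
2. After x ≤ 18: [(12,7/3) (16,2) (18,28/3) (18,122/9) (12,152/9)]
3. After y ≥ 7: [(12,7) (191/11,7) (18,28/3) (18,122/9) (12,152/9)]
4. After y ≤ 17: [(12,7) (191/11,7) (18,28/3) (18,122/9) (12,152/9)]
5. Canonical ring: [(12,7) (191/11,7) (18,28/3) (18,122/9) (12,152/9)]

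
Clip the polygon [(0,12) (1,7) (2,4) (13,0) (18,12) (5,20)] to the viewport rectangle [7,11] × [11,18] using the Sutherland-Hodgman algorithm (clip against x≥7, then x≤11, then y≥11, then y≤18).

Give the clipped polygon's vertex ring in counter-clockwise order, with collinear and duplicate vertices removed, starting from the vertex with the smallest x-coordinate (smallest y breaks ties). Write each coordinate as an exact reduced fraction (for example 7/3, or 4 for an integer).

1. After x ≥ 7: [(7,24/11) (13,0) (18,12) (7,244/13)]
2. After x ≤ 11: [(7,24/11) (11,8/11) (11,212/13) (7,244/13)]
3. After y ≥ 11: [(7,11) (11,11) (11,212/13) (7,244/13)]
4. After y ≤ 18: [(7,18) (7,11) (11,11) (11,212/13) (33/4,18)]
5. Canonical ring: [(7,11) (11,11) (11,212/13) (33/4,18) (7,18)]

Clipped polygon: [(7,11) (11,11) (11,212/13) (33/4,18) (7,18)]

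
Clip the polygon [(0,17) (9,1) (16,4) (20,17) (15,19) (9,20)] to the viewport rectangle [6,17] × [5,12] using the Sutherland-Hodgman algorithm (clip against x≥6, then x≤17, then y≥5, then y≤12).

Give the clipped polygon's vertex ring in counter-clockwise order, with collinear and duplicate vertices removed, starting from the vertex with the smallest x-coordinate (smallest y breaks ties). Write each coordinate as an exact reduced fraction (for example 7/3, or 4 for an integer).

1. After x ≥ 6: [(6,19) (6,19/3) (9,1) (16,4) (20,17) (15,19) (9,20)]
2. After x ≤ 17: [(6,19) (6,19/3) (9,1) (16,4) (17,29/4) (17,91/5) (15,19) (9,20)]
3. After y ≥ 5: [(6,19) (6,19/3) (27/4,5) (212/13,5) (17,29/4) (17,91/5) (15,19) (9,20)]
4. After y ≤ 12: [(6,12) (6,19/3) (27/4,5) (212/13,5) (17,29/4) (17,12)]
5. Canonical ring: [(6,19/3) (27/4,5) (212/13,5) (17,29/4) (17,12) (6,12)]

Clipped polygon: [(6,19/3) (27/4,5) (212/13,5) (17,29/4) (17,12) (6,12)]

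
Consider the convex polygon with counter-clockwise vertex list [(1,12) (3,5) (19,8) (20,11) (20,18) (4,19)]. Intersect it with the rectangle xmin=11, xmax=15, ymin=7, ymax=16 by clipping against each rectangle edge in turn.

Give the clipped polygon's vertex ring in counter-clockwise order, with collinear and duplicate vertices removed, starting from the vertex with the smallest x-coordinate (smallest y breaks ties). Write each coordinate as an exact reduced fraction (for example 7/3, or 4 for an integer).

1. After x ≥ 11: [(11,13/2) (19,8) (20,11) (20,18) (11,297/16)]
2. After x ≤ 15: [(11,13/2) (15,29/4) (15,293/16) (11,297/16)]
3. After y ≥ 7: [(11,7) (41/3,7) (15,29/4) (15,293/16) (11,297/16)]
4. After y ≤ 16: [(11,16) (11,7) (41/3,7) (15,29/4) (15,16)]
5. Canonical ring: [(11,7) (41/3,7) (15,29/4) (15,16) (11,16)]

Clipped polygon: [(11,7) (41/3,7) (15,29/4) (15,16) (11,16)]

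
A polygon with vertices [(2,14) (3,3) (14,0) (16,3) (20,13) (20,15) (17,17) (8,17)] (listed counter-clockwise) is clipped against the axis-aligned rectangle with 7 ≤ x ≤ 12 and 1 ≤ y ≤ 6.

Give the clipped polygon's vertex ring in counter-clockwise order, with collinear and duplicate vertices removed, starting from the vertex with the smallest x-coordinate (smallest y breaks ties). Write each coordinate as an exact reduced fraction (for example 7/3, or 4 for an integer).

Clipped polygon: [(7,21/11) (31/3,1) (12,1) (12,6) (7,6)]

1. After x ≥ 7: [(7,33/2) (7,21/11) (14,0) (16,3) (20,13) (20,15) (17,17) (8,17)]
2. After x ≤ 12: [(7,33/2) (7,21/11) (12,6/11) (12,17) (8,17)]
3. After y ≥ 1: [(7,33/2) (7,21/11) (31/3,1) (12,1) (12,17) (8,17)]
4. After y ≤ 6: [(7,6) (7,21/11) (31/3,1) (12,1) (12,6)]
5. Canonical ring: [(7,21/11) (31/3,1) (12,1) (12,6) (7,6)]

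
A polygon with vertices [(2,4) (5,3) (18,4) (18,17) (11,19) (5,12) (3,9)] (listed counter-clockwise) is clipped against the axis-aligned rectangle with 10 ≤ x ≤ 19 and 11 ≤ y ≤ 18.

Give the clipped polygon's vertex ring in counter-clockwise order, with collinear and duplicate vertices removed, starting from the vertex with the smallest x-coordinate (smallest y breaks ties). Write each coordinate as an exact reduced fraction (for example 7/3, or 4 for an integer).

1. After x ≥ 10: [(10,44/13) (18,4) (18,17) (11,19) (10,107/6)]
2. After x ≤ 19: [(10,44/13) (18,4) (18,17) (11,19) (10,107/6)]
3. After y ≥ 11: [(10,11) (18,11) (18,17) (11,19) (10,107/6)]
4. After y ≤ 18: [(10,11) (18,11) (18,17) (29/2,18) (71/7,18) (10,107/6)]
5. Canonical ring: [(10,11) (18,11) (18,17) (29/2,18) (71/7,18) (10,107/6)]

Clipped polygon: [(10,11) (18,11) (18,17) (29/2,18) (71/7,18) (10,107/6)]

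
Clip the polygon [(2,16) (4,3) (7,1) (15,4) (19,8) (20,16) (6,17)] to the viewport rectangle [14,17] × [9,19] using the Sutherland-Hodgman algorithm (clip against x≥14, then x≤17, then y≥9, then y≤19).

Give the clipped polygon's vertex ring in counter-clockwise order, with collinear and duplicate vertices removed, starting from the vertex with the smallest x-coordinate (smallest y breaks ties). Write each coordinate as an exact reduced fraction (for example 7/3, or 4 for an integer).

1. After x ≥ 14: [(14,29/8) (15,4) (19,8) (20,16) (14,115/7)]
2. After x ≤ 17: [(14,29/8) (15,4) (17,6) (17,227/14) (14,115/7)]
3. After y ≥ 9: [(14,9) (17,9) (17,227/14) (14,115/7)]
4. After y ≤ 19: [(14,9) (17,9) (17,227/14) (14,115/7)]
5. Canonical ring: [(14,9) (17,9) (17,227/14) (14,115/7)]

Clipped polygon: [(14,9) (17,9) (17,227/14) (14,115/7)]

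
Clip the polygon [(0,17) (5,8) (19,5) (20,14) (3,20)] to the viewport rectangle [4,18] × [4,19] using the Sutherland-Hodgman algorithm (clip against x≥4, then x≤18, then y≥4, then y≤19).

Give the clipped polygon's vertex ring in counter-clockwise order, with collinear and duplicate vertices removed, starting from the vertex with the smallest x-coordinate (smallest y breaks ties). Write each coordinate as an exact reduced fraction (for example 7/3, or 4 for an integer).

1. After x ≥ 4: [(4,49/5) (5,8) (19,5) (20,14) (4,334/17)]
2. After x ≤ 18: [(4,49/5) (5,8) (18,73/14) (18,250/17) (4,334/17)]
3. After y ≥ 4: [(4,49/5) (5,8) (18,73/14) (18,250/17) (4,334/17)]
4. After y ≤ 19: [(4,19) (4,49/5) (5,8) (18,73/14) (18,250/17) (35/6,19)]
5. Canonical ring: [(4,49/5) (5,8) (18,73/14) (18,250/17) (35/6,19) (4,19)]

Clipped polygon: [(4,49/5) (5,8) (18,73/14) (18,250/17) (35/6,19) (4,19)]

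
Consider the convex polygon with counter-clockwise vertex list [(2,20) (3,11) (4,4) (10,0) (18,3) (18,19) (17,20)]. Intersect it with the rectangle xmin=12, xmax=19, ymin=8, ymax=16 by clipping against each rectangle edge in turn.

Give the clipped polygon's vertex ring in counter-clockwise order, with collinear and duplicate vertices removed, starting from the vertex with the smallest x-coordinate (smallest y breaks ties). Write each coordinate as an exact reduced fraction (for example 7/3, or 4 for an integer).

1. After x ≥ 12: [(12,20) (12,3/4) (18,3) (18,19) (17,20)]
2. After x ≤ 19: [(12,20) (12,3/4) (18,3) (18,19) (17,20)]
3. After y ≥ 8: [(12,20) (12,8) (18,8) (18,19) (17,20)]
4. After y ≤ 16: [(12,16) (12,8) (18,8) (18,16)]
5. Canonical ring: [(12,8) (18,8) (18,16) (12,16)]

Clipped polygon: [(12,8) (18,8) (18,16) (12,16)]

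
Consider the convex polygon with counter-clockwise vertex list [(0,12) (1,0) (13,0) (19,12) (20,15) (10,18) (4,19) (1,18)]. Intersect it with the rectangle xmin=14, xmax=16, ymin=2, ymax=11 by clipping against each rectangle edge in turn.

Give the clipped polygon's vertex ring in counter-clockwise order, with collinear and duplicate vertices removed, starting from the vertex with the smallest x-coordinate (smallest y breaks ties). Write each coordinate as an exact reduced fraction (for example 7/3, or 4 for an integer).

1. After x ≥ 14: [(14,2) (19,12) (20,15) (14,84/5)]
2. After x ≤ 16: [(14,2) (16,6) (16,81/5) (14,84/5)]
3. After y ≥ 2: [(14,2) (16,6) (16,81/5) (14,84/5)]
4. After y ≤ 11: [(14,11) (14,2) (16,6) (16,11)]
5. Canonical ring: [(14,2) (16,6) (16,11) (14,11)]

Clipped polygon: [(14,2) (16,6) (16,11) (14,11)]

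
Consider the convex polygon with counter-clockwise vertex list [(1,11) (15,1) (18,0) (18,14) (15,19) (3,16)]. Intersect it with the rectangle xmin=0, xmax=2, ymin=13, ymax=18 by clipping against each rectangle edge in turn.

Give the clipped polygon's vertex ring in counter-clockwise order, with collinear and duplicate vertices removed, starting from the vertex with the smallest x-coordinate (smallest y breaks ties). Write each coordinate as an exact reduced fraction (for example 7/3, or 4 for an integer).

1. After x ≥ 0: [(1,11) (15,1) (18,0) (18,14) (15,19) (3,16)]
2. After x ≤ 2: [(2,27/2) (1,11) (2,72/7)]
3. After y ≥ 13: [(2,13) (2,27/2) (9/5,13)]
4. After y ≤ 18: [(2,13) (2,27/2) (9/5,13)]
5. Canonical ring: [(9/5,13) (2,13) (2,27/2)]

Clipped polygon: [(9/5,13) (2,13) (2,27/2)]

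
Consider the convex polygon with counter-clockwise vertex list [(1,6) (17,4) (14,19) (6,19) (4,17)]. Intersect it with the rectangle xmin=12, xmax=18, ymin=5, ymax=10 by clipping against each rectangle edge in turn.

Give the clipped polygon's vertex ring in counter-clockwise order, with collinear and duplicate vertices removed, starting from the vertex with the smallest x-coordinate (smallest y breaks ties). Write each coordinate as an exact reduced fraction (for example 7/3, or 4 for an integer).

Clipped polygon: [(12,5) (84/5,5) (79/5,10) (12,10)]

1. After x ≥ 12: [(12,37/8) (17,4) (14,19) (12,19)]
2. After x ≤ 18: [(12,37/8) (17,4) (14,19) (12,19)]
3. After y ≥ 5: [(12,5) (84/5,5) (14,19) (12,19)]
4. After y ≤ 10: [(12,10) (12,5) (84/5,5) (79/5,10)]
5. Canonical ring: [(12,5) (84/5,5) (79/5,10) (12,10)]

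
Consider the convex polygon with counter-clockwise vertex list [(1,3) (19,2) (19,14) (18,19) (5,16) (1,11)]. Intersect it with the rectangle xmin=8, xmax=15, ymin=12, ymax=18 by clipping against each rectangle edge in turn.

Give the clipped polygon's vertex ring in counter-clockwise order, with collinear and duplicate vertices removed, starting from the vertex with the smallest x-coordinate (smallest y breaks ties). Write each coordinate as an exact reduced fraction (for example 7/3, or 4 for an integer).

Clipped polygon: [(8,12) (15,12) (15,18) (41/3,18) (8,217/13)]

1. After x ≥ 8: [(8,47/18) (19,2) (19,14) (18,19) (8,217/13)]
2. After x ≤ 15: [(8,47/18) (15,20/9) (15,238/13) (8,217/13)]
3. After y ≥ 12: [(8,12) (15,12) (15,238/13) (8,217/13)]
4. After y ≤ 18: [(8,12) (15,12) (15,18) (41/3,18) (8,217/13)]
5. Canonical ring: [(8,12) (15,12) (15,18) (41/3,18) (8,217/13)]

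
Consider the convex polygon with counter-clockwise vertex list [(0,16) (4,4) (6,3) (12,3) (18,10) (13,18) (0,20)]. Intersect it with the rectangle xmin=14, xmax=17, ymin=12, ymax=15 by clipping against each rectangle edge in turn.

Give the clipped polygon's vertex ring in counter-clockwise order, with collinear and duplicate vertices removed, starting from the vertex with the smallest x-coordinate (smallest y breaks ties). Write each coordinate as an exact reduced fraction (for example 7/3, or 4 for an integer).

Clipped polygon: [(14,12) (67/4,12) (119/8,15) (14,15)]

1. After x ≥ 14: [(14,16/3) (18,10) (14,82/5)]
2. After x ≤ 17: [(14,16/3) (17,53/6) (17,58/5) (14,82/5)]
3. After y ≥ 12: [(14,12) (67/4,12) (14,82/5)]
4. After y ≤ 15: [(14,15) (14,12) (67/4,12) (119/8,15)]
5. Canonical ring: [(14,12) (67/4,12) (119/8,15) (14,15)]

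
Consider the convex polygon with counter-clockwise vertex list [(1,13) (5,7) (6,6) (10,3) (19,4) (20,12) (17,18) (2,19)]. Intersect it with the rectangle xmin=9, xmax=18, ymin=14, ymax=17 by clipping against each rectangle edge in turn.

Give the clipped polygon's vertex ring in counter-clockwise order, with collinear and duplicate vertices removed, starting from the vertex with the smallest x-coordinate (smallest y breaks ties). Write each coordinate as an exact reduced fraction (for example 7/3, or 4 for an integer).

Clipped polygon: [(9,14) (18,14) (18,16) (35/2,17) (9,17)]

1. After x ≥ 9: [(9,15/4) (10,3) (19,4) (20,12) (17,18) (9,278/15)]
2. After x ≤ 18: [(9,15/4) (10,3) (18,35/9) (18,16) (17,18) (9,278/15)]
3. After y ≥ 14: [(9,14) (18,14) (18,16) (17,18) (9,278/15)]
4. After y ≤ 17: [(9,17) (9,14) (18,14) (18,16) (35/2,17)]
5. Canonical ring: [(9,14) (18,14) (18,16) (35/2,17) (9,17)]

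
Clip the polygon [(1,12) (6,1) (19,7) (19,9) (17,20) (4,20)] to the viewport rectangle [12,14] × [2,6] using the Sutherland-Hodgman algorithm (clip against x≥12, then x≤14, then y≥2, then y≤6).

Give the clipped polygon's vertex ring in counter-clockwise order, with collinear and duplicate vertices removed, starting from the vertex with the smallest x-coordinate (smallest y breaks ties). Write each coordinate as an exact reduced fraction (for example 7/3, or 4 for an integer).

1. After x ≥ 12: [(12,49/13) (19,7) (19,9) (17,20) (12,20)]
2. After x ≤ 14: [(12,49/13) (14,61/13) (14,20) (12,20)]
3. After y ≥ 2: [(12,49/13) (14,61/13) (14,20) (12,20)]
4. After y ≤ 6: [(12,6) (12,49/13) (14,61/13) (14,6)]
5. Canonical ring: [(12,49/13) (14,61/13) (14,6) (12,6)]

Clipped polygon: [(12,49/13) (14,61/13) (14,6) (12,6)]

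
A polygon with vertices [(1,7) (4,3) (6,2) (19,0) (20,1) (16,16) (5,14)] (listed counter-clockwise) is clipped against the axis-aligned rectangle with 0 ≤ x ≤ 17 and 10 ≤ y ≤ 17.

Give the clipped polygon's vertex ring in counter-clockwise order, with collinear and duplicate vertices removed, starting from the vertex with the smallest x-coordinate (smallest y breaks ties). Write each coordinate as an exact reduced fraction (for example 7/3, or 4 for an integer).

Clipped polygon: [(19/7,10) (17,10) (17,49/4) (16,16) (5,14)]

1. After x ≥ 0: [(1,7) (4,3) (6,2) (19,0) (20,1) (16,16) (5,14)]
2. After x ≤ 17: [(1,7) (4,3) (6,2) (17,4/13) (17,49/4) (16,16) (5,14)]
3. After y ≥ 10: [(19/7,10) (17,10) (17,49/4) (16,16) (5,14)]
4. After y ≤ 17: [(19/7,10) (17,10) (17,49/4) (16,16) (5,14)]
5. Canonical ring: [(19/7,10) (17,10) (17,49/4) (16,16) (5,14)]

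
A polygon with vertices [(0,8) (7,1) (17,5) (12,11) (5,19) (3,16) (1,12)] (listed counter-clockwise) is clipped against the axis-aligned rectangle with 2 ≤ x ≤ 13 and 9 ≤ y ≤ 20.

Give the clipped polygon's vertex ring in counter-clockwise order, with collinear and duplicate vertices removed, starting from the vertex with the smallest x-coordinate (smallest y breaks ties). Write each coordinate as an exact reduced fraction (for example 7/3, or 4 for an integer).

1. After x ≥ 2: [(2,6) (7,1) (17,5) (12,11) (5,19) (3,16) (2,14)]
2. After x ≤ 13: [(2,6) (7,1) (13,17/5) (13,49/5) (12,11) (5,19) (3,16) (2,14)]
3. After y ≥ 9: [(2,9) (13,9) (13,49/5) (12,11) (5,19) (3,16) (2,14)]
4. After y ≤ 20: [(2,9) (13,9) (13,49/5) (12,11) (5,19) (3,16) (2,14)]
5. Canonical ring: [(2,9) (13,9) (13,49/5) (12,11) (5,19) (3,16) (2,14)]

Clipped polygon: [(2,9) (13,9) (13,49/5) (12,11) (5,19) (3,16) (2,14)]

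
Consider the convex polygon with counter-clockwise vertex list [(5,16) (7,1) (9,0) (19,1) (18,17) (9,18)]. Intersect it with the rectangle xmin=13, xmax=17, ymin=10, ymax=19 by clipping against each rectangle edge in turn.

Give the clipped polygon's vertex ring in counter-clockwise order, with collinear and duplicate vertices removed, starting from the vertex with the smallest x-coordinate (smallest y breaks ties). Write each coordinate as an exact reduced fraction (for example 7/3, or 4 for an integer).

1. After x ≥ 13: [(13,2/5) (19,1) (18,17) (13,158/9)]
2. After x ≤ 17: [(13,2/5) (17,4/5) (17,154/9) (13,158/9)]
3. After y ≥ 10: [(13,10) (17,10) (17,154/9) (13,158/9)]
4. After y ≤ 19: [(13,10) (17,10) (17,154/9) (13,158/9)]
5. Canonical ring: [(13,10) (17,10) (17,154/9) (13,158/9)]

Clipped polygon: [(13,10) (17,10) (17,154/9) (13,158/9)]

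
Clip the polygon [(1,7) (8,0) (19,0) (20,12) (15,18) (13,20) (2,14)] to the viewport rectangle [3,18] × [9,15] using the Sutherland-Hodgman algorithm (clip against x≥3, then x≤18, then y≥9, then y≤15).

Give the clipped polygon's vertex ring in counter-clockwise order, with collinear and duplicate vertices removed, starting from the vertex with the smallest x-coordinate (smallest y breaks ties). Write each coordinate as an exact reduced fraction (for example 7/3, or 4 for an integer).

1. After x ≥ 3: [(3,5) (8,0) (19,0) (20,12) (15,18) (13,20) (3,160/11)]
2. After x ≤ 18: [(3,5) (8,0) (18,0) (18,72/5) (15,18) (13,20) (3,160/11)]
3. After y ≥ 9: [(3,9) (18,9) (18,72/5) (15,18) (13,20) (3,160/11)]
4. After y ≤ 15: [(3,9) (18,9) (18,72/5) (35/2,15) (23/6,15) (3,160/11)]
5. Canonical ring: [(3,9) (18,9) (18,72/5) (35/2,15) (23/6,15) (3,160/11)]

Clipped polygon: [(3,9) (18,9) (18,72/5) (35/2,15) (23/6,15) (3,160/11)]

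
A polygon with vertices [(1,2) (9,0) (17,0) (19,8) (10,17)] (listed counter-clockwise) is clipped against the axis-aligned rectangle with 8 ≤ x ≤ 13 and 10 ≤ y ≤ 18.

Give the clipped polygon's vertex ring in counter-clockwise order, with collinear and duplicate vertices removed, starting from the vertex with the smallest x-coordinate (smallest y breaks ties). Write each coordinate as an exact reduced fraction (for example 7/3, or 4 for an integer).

1. After x ≥ 8: [(8,41/3) (8,1/4) (9,0) (17,0) (19,8) (10,17)]
2. After x ≤ 13: [(8,41/3) (8,1/4) (9,0) (13,0) (13,14) (10,17)]
3. After y ≥ 10: [(8,41/3) (8,10) (13,10) (13,14) (10,17)]
4. After y ≤ 18: [(8,41/3) (8,10) (13,10) (13,14) (10,17)]
5. Canonical ring: [(8,10) (13,10) (13,14) (10,17) (8,41/3)]

Clipped polygon: [(8,10) (13,10) (13,14) (10,17) (8,41/3)]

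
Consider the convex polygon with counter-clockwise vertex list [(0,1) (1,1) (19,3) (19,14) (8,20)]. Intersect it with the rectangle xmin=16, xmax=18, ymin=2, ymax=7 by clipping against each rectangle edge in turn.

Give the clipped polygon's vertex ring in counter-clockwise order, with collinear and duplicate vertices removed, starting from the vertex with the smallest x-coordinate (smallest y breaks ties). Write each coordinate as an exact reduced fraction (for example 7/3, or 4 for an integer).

Clipped polygon: [(16,8/3) (18,26/9) (18,7) (16,7)]

1. After x ≥ 16: [(16,8/3) (19,3) (19,14) (16,172/11)]
2. After x ≤ 18: [(16,8/3) (18,26/9) (18,160/11) (16,172/11)]
3. After y ≥ 2: [(16,8/3) (18,26/9) (18,160/11) (16,172/11)]
4. After y ≤ 7: [(16,7) (16,8/3) (18,26/9) (18,7)]
5. Canonical ring: [(16,8/3) (18,26/9) (18,7) (16,7)]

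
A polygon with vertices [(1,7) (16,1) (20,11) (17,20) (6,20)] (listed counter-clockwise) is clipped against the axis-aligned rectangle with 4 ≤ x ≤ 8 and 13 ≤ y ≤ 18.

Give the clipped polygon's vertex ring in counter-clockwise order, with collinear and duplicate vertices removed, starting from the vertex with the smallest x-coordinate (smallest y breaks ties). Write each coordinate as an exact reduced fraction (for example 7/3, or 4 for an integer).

1. After x ≥ 4: [(4,74/5) (4,29/5) (16,1) (20,11) (17,20) (6,20)]
2. After x ≤ 8: [(4,74/5) (4,29/5) (8,21/5) (8,20) (6,20)]
3. After y ≥ 13: [(4,74/5) (4,13) (8,13) (8,20) (6,20)]
4. After y ≤ 18: [(68/13,18) (4,74/5) (4,13) (8,13) (8,18)]
5. Canonical ring: [(4,13) (8,13) (8,18) (68/13,18) (4,74/5)]

Clipped polygon: [(4,13) (8,13) (8,18) (68/13,18) (4,74/5)]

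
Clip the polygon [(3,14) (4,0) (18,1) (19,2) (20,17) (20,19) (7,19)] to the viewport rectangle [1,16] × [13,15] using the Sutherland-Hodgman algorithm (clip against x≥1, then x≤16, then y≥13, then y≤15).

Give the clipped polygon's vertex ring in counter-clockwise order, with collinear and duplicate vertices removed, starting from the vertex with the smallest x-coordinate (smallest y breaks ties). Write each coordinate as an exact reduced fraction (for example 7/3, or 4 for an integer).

Clipped polygon: [(3,14) (43/14,13) (16,13) (16,15) (19/5,15)]

1. After x ≥ 1: [(3,14) (4,0) (18,1) (19,2) (20,17) (20,19) (7,19)]
2. After x ≤ 16: [(3,14) (4,0) (16,6/7) (16,19) (7,19)]
3. After y ≥ 13: [(3,14) (43/14,13) (16,13) (16,19) (7,19)]
4. After y ≤ 15: [(19/5,15) (3,14) (43/14,13) (16,13) (16,15)]
5. Canonical ring: [(3,14) (43/14,13) (16,13) (16,15) (19/5,15)]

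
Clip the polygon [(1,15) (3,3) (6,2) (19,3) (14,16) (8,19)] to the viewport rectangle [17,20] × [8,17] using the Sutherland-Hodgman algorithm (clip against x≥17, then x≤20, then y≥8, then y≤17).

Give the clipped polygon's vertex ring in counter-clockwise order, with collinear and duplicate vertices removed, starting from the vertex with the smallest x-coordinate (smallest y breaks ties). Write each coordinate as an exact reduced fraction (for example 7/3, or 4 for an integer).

1. After x ≥ 17: [(17,37/13) (19,3) (17,41/5)]
2. After x ≤ 20: [(17,37/13) (19,3) (17,41/5)]
3. After y ≥ 8: [(17,8) (222/13,8) (17,41/5)]
4. After y ≤ 17: [(17,8) (222/13,8) (17,41/5)]
5. Canonical ring: [(17,8) (222/13,8) (17,41/5)]

Clipped polygon: [(17,8) (222/13,8) (17,41/5)]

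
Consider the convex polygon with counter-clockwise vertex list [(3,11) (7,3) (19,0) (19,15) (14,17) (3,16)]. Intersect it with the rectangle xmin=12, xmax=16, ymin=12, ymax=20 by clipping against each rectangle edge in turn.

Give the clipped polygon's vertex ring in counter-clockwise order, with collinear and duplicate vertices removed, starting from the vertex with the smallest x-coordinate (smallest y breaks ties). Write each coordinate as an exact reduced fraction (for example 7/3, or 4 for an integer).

1. After x ≥ 12: [(12,7/4) (19,0) (19,15) (14,17) (12,185/11)]
2. After x ≤ 16: [(12,7/4) (16,3/4) (16,81/5) (14,17) (12,185/11)]
3. After y ≥ 12: [(12,12) (16,12) (16,81/5) (14,17) (12,185/11)]
4. After y ≤ 20: [(12,12) (16,12) (16,81/5) (14,17) (12,185/11)]
5. Canonical ring: [(12,12) (16,12) (16,81/5) (14,17) (12,185/11)]

Clipped polygon: [(12,12) (16,12) (16,81/5) (14,17) (12,185/11)]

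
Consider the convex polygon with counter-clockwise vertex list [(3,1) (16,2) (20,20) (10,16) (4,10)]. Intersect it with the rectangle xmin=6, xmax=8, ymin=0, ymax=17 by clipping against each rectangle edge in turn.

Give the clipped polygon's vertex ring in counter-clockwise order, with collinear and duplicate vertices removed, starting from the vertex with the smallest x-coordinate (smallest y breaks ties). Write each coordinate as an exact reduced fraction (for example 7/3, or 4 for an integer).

1. After x ≥ 6: [(6,16/13) (16,2) (20,20) (10,16) (6,12)]
2. After x ≤ 8: [(6,16/13) (8,18/13) (8,14) (6,12)]
3. After y ≥ 0: [(6,16/13) (8,18/13) (8,14) (6,12)]
4. After y ≤ 17: [(6,16/13) (8,18/13) (8,14) (6,12)]
5. Canonical ring: [(6,16/13) (8,18/13) (8,14) (6,12)]

Clipped polygon: [(6,16/13) (8,18/13) (8,14) (6,12)]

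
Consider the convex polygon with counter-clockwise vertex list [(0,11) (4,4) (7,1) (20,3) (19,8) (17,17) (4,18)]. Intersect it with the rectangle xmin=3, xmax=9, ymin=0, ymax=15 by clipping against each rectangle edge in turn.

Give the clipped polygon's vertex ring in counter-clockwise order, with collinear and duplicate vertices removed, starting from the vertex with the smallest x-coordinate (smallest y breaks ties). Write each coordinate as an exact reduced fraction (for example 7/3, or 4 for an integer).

1. After x ≥ 3: [(3,65/4) (3,23/4) (4,4) (7,1) (20,3) (19,8) (17,17) (4,18)]
2. After x ≤ 9: [(3,65/4) (3,23/4) (4,4) (7,1) (9,17/13) (9,229/13) (4,18)]
3. After y ≥ 0: [(3,65/4) (3,23/4) (4,4) (7,1) (9,17/13) (9,229/13) (4,18)]
4. After y ≤ 15: [(3,15) (3,23/4) (4,4) (7,1) (9,17/13) (9,15)]
5. Canonical ring: [(3,23/4) (4,4) (7,1) (9,17/13) (9,15) (3,15)]

Clipped polygon: [(3,23/4) (4,4) (7,1) (9,17/13) (9,15) (3,15)]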